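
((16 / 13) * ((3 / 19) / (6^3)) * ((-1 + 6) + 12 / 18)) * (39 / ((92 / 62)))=527 / 3933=0.13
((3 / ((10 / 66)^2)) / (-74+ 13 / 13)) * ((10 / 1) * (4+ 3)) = -45738 / 365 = -125.31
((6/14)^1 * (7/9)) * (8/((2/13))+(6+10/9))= 532/27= 19.70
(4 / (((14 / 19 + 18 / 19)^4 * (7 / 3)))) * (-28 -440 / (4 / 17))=-371023887 / 917504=-404.38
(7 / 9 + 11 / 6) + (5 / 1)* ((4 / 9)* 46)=629 / 6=104.83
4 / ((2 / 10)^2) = 100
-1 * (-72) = 72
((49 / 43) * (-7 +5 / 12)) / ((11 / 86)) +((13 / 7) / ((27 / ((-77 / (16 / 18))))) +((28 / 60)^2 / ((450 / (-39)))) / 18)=-863524639 / 13365000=-64.61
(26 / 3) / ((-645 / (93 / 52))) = -31 / 1290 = -0.02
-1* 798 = -798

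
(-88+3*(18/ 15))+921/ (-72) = -11663/ 120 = -97.19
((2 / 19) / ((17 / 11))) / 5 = 0.01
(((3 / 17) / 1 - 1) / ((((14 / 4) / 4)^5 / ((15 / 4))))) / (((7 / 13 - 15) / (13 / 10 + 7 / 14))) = 1437696 / 1918399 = 0.75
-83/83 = -1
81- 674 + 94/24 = -7069/12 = -589.08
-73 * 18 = -1314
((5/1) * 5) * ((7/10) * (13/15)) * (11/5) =1001/30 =33.37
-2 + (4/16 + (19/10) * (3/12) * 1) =-51/40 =-1.28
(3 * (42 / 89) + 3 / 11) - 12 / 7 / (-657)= 1.69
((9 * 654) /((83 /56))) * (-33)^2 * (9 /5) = 3230566416 /415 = 7784497.39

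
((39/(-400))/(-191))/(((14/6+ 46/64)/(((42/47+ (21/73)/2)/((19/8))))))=6663384/91204300175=0.00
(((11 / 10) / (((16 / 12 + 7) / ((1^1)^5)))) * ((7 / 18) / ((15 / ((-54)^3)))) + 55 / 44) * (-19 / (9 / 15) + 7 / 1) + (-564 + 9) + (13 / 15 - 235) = 46771229 / 3750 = 12472.33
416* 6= 2496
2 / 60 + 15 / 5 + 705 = 708.03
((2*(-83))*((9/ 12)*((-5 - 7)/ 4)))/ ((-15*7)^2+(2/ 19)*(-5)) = 14193/ 418930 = 0.03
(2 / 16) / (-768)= -1 / 6144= -0.00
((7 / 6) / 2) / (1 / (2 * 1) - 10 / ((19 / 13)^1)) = -133 / 1446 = -0.09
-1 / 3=-0.33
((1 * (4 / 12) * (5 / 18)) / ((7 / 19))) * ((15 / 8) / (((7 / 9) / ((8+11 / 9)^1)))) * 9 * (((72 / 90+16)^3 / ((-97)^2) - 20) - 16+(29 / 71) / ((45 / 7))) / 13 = -3230313573701 / 23568415920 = -137.06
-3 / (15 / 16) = -16 / 5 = -3.20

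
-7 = -7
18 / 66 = 3 / 11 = 0.27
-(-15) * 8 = 120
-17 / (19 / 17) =-289 / 19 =-15.21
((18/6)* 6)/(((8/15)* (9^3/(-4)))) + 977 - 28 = 25618/27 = 948.81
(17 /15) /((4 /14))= 119 /30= 3.97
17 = 17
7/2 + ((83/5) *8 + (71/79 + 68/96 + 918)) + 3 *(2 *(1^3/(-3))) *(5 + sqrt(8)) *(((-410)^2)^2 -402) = -2678821379880401/9480 -113030438392 *sqrt(2) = -442425273859.04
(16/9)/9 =16/81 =0.20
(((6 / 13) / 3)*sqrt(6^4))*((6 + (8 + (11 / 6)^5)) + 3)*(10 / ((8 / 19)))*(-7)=-195006595 / 5616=-34723.40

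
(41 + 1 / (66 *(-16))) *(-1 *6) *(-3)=129885 / 176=737.98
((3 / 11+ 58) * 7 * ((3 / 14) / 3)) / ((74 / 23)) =9.06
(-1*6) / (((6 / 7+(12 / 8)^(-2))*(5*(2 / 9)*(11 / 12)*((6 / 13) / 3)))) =-66339 / 2255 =-29.42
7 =7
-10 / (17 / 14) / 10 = -14 / 17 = -0.82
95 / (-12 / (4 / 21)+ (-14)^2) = 5 / 7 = 0.71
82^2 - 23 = 6701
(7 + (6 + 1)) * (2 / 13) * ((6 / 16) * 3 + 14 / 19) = 1981 / 494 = 4.01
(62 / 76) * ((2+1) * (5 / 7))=465 / 266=1.75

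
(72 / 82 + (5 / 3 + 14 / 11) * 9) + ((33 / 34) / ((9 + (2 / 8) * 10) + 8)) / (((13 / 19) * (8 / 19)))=285114689 / 10365784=27.51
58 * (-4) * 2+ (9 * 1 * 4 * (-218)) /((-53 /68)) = 509072 /53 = 9605.13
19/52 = 0.37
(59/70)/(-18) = -59/1260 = -0.05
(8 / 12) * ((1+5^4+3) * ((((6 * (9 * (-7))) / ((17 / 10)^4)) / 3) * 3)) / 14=-6660000 / 4913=-1355.59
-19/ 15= -1.27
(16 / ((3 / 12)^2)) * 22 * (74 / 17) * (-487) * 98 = -19890669568 / 17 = -1170039386.35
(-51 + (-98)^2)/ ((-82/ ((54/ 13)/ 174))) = -2097/ 754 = -2.78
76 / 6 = 38 / 3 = 12.67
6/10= 3/5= 0.60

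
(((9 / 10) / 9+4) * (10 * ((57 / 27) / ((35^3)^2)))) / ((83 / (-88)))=-68552 / 1373184421875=-0.00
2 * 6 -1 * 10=2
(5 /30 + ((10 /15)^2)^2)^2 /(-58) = -3481 /1522152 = -0.00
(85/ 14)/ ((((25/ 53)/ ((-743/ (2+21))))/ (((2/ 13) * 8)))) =-5355544/ 10465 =-511.76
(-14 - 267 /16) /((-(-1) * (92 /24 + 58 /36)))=-4419 /784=-5.64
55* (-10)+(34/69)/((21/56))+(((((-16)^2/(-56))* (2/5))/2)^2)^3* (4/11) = -548.47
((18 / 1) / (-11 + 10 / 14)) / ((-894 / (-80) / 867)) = -20230 / 149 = -135.77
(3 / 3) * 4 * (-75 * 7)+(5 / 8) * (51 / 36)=-2099.11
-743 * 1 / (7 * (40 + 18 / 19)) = -14117 / 5446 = -2.59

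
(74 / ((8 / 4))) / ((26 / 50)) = 925 / 13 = 71.15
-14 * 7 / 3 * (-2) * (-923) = -180908 / 3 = -60302.67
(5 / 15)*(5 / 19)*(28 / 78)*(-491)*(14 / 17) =-481180 / 37791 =-12.73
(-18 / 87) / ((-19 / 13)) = 78 / 551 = 0.14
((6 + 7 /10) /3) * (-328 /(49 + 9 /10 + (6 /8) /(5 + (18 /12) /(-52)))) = -11361592 /776289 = -14.64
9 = 9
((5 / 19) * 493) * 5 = 12325 / 19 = 648.68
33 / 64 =0.52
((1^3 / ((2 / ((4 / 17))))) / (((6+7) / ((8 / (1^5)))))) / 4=4 / 221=0.02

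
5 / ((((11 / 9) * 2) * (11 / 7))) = 315 / 242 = 1.30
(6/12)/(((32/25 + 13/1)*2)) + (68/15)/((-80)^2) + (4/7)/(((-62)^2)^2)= 16014811661/879191992000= 0.02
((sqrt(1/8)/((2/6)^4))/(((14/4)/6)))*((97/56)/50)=23571*sqrt(2)/19600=1.70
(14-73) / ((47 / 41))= -2419 / 47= -51.47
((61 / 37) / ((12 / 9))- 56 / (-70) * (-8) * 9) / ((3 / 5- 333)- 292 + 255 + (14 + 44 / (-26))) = 180739 / 1145076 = 0.16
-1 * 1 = -1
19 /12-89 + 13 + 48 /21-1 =-6143 /84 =-73.13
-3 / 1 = -3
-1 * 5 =-5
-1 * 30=-30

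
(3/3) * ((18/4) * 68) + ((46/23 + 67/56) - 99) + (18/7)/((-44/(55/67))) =788477/3752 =210.15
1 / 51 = 0.02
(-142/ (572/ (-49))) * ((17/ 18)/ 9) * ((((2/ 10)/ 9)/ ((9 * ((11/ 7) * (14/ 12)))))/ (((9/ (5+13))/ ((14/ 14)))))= 59143/ 17200755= 0.00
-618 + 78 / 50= -15411 / 25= -616.44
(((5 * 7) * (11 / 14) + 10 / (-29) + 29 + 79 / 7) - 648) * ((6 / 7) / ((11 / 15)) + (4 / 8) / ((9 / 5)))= -157530845 / 187572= -839.84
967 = 967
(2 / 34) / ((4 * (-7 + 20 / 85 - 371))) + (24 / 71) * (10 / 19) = 324409 / 1823848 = 0.18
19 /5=3.80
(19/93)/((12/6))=19/186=0.10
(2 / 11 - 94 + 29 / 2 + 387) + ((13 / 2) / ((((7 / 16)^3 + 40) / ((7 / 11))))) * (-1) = 307.58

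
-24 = -24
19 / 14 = 1.36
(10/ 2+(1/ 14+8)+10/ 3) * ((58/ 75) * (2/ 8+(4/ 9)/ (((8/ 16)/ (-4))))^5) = -68116760683517/ 13604889600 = -5006.79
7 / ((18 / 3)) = 7 / 6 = 1.17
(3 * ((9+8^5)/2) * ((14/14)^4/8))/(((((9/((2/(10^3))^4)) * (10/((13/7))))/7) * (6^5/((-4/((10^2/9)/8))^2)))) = 426101/28125000000000000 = 0.00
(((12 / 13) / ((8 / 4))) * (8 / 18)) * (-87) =-232 / 13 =-17.85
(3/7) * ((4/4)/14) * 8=12/49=0.24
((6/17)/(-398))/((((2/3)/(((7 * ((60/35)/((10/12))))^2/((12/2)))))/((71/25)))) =-276048/2114375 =-0.13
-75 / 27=-25 / 9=-2.78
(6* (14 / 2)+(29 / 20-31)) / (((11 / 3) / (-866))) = -323451 / 110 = -2940.46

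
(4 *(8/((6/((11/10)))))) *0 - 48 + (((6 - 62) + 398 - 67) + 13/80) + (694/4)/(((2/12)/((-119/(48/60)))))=-12369727/80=-154621.59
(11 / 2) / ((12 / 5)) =55 / 24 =2.29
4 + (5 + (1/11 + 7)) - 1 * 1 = 166/11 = 15.09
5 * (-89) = -445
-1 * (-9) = 9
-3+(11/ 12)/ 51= -2.98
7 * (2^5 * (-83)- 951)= -25249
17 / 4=4.25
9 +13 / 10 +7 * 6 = 523 / 10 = 52.30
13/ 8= 1.62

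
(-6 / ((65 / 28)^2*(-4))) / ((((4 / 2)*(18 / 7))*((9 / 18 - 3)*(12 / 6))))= -686 / 63375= -0.01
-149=-149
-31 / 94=-0.33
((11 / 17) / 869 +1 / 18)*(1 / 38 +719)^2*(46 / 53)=25262.78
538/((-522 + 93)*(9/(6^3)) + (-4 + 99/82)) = -176464/6779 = -26.03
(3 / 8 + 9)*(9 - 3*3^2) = -675 / 4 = -168.75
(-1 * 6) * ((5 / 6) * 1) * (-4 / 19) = 20 / 19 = 1.05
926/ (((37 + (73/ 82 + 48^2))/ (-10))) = -151864/ 38407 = -3.95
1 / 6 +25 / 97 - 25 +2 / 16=-56921 / 2328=-24.45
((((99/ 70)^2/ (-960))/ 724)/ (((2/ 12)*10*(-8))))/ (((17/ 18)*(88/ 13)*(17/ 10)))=104247/ 5249312768000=0.00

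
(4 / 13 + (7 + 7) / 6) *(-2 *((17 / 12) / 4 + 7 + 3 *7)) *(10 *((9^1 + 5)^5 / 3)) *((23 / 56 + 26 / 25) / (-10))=38951152.53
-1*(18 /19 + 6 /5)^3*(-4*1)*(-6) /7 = -33.95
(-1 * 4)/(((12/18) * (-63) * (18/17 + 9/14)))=68/1215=0.06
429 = 429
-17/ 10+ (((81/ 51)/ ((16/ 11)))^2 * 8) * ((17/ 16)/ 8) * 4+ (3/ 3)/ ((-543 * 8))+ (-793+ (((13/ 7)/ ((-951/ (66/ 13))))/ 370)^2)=-1257859404649887435481/ 1592966962782182400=-789.63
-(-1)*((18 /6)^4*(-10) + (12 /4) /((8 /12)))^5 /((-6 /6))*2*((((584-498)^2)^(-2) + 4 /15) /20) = 791425926751305641332743 /87521305600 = 9042665912325.07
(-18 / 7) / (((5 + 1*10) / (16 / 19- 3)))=246 / 665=0.37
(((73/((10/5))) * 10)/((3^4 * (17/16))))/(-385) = -1168/106029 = -0.01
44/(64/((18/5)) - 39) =-396/191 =-2.07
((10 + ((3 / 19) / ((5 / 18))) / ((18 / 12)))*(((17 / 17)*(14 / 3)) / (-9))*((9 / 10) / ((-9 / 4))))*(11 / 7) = 43384 / 12825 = 3.38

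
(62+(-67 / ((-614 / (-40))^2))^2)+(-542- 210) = -6128464820690 / 8882874001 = -689.92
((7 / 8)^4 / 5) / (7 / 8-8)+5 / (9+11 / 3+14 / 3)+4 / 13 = 1099667 / 1896960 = 0.58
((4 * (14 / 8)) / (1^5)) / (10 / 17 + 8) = 119 / 146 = 0.82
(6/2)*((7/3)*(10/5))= 14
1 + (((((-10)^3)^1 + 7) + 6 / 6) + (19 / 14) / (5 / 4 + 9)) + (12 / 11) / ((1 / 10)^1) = -979.96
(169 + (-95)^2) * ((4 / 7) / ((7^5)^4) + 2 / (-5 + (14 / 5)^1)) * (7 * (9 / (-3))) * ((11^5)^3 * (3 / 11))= 15955512414556527318556387781438417676 / 79792266297612001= 199963143734320015244.77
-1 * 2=-2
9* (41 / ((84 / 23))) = 2829 / 28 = 101.04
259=259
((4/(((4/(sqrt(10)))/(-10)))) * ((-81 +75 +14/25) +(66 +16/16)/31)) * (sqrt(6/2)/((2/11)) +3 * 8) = 27951 * sqrt(30)/155 +121968 * sqrt(10)/155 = 3476.07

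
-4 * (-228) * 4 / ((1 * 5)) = 3648 / 5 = 729.60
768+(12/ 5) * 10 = 792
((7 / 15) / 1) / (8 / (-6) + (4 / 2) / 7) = -49 / 110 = -0.45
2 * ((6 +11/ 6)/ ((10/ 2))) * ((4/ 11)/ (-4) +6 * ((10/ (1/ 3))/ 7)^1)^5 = 1405184285062871371/ 40601762355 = 34608948.07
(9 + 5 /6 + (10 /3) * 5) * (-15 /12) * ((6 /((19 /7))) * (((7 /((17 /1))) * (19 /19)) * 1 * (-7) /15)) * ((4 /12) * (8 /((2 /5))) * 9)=272685 /323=844.23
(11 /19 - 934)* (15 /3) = -88675 /19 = -4667.11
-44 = -44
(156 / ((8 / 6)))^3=1601613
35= 35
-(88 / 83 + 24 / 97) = -10528 / 8051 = -1.31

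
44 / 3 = 14.67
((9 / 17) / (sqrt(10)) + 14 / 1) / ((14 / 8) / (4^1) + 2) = 5.81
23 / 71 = 0.32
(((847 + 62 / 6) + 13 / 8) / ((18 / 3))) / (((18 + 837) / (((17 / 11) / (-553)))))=-527 / 1126224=-0.00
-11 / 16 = -0.69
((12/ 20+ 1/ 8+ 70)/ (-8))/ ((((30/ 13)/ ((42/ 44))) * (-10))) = 257439/ 704000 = 0.37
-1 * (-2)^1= 2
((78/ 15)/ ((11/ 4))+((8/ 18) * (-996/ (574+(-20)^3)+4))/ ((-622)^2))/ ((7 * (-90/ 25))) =-168070956289/ 2239863080301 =-0.08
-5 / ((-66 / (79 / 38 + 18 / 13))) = 8555 / 32604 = 0.26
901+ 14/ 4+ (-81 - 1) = 1645/ 2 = 822.50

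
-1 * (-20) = 20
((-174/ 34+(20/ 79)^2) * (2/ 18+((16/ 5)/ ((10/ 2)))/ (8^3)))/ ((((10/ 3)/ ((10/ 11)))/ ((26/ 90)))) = -5638868339/ 126043236000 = -0.04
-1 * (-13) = 13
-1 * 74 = -74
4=4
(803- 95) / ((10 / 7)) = 2478 / 5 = 495.60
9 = 9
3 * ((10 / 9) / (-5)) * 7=-14 / 3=-4.67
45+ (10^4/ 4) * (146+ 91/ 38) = 7049605/ 19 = 371031.84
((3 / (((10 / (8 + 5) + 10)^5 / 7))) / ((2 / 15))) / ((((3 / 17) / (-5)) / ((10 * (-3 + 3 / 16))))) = 170423487 / 196689920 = 0.87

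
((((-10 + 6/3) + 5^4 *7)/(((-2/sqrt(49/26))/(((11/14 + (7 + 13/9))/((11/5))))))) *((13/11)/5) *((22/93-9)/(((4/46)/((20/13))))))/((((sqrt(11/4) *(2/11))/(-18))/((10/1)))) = -216369317375 *sqrt(286)/13299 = -275143783.82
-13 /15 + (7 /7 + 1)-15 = -208 /15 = -13.87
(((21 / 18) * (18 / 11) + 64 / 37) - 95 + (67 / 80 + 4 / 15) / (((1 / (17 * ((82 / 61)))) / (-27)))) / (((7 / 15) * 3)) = -767303375 / 1390312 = -551.89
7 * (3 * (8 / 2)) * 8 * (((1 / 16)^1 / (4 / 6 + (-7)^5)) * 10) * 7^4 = -3025260 / 50419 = -60.00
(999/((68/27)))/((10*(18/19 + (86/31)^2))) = 492500007/107318960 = 4.59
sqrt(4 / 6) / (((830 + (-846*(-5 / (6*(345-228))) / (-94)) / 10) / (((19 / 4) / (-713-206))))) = -247*sqrt(6) / 118991201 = -0.00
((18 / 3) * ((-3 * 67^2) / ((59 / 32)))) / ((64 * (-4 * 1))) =40401 / 236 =171.19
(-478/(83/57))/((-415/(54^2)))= 79449336/34445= 2306.56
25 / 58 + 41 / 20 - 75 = -42061 / 580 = -72.52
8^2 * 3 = 192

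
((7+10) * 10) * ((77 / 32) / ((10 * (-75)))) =-1309 / 2400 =-0.55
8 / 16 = 1 / 2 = 0.50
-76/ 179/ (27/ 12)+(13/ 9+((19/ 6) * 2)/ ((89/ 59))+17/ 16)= 14949827/ 2294064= 6.52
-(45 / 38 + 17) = -691 / 38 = -18.18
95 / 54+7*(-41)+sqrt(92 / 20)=-15403 / 54+sqrt(115) / 5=-283.10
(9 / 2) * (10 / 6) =7.50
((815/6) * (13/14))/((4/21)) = 10595/16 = 662.19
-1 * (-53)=53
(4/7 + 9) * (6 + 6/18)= 1273/21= 60.62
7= 7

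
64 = 64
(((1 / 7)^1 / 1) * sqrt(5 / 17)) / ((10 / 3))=3 * sqrt(85) / 1190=0.02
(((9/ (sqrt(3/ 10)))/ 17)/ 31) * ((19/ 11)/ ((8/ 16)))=114 * sqrt(30)/ 5797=0.11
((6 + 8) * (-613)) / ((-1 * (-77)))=-1226 / 11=-111.45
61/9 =6.78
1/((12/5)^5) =3125/248832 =0.01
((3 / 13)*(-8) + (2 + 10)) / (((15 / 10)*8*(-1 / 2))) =-22 / 13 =-1.69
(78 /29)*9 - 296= -7882 /29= -271.79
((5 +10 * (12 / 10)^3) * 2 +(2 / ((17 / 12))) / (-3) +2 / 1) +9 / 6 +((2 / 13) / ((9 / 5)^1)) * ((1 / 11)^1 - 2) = 17293979 / 364650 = 47.43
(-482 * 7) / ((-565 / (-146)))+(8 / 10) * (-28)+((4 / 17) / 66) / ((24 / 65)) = -680274719 / 760716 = -894.26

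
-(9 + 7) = -16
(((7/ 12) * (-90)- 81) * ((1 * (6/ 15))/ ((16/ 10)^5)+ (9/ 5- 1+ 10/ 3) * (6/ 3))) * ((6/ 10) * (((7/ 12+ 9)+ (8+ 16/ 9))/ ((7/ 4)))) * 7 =-126608794703/ 2457600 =-51517.25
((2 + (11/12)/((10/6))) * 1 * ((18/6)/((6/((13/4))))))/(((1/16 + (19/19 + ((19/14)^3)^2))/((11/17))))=3058874/8340305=0.37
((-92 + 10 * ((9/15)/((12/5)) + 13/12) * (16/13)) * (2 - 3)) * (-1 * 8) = -23584/39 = -604.72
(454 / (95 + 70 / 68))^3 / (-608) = -114935537558 / 661307057875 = -0.17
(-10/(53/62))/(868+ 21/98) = -1736/128843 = -0.01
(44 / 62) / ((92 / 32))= 176 / 713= 0.25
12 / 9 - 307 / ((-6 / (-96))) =-14732 / 3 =-4910.67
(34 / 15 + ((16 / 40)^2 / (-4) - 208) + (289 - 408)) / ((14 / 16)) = -194864 / 525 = -371.17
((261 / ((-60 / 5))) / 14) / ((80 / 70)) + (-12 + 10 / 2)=-535 / 64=-8.36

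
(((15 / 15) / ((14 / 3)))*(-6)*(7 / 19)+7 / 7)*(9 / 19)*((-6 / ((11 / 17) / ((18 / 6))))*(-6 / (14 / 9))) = 743580 / 27797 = 26.75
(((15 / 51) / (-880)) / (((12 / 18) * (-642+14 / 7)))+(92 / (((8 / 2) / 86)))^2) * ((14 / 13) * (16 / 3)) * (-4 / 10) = -104887123066901 / 11668800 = -8988681.19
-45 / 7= -6.43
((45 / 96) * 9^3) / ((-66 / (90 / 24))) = -54675 / 2816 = -19.42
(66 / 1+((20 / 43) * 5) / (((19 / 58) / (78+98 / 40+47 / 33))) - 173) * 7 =3319.66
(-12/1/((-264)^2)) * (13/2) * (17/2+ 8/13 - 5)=-107/23232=-0.00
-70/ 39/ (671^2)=-70/ 17559399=-0.00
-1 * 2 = -2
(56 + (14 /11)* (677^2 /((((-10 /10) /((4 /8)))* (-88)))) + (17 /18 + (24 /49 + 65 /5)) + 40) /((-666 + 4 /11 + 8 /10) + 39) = -7310023375 /1335810168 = -5.47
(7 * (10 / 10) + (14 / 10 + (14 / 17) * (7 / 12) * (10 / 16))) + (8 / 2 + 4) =68137 / 4080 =16.70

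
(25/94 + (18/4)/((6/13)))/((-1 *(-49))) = 269/1316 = 0.20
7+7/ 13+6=176/ 13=13.54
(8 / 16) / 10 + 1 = 21 / 20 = 1.05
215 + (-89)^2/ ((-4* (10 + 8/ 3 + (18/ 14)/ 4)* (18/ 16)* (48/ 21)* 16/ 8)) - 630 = -5821309/ 13092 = -444.65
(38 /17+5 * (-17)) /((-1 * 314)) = 1407 /5338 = 0.26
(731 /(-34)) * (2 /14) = -43 /14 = -3.07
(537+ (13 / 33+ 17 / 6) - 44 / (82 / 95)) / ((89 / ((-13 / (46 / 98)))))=-281111285 / 1846394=-152.25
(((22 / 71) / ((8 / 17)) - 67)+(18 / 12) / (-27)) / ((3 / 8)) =-339422 / 1917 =-177.06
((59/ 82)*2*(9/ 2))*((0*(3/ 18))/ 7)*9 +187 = 187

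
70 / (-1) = -70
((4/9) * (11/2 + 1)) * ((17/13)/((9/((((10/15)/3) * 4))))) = 272/729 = 0.37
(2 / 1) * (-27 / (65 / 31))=-1674 / 65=-25.75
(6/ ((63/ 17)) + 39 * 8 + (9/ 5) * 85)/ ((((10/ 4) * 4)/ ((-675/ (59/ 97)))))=-42772635/ 826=-51782.85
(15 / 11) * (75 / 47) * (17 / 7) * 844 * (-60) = -968490000 / 3619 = -267612.60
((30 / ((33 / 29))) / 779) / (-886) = -145 / 3796067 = -0.00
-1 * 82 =-82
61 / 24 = 2.54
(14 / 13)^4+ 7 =238343 / 28561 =8.35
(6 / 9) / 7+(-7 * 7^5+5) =-2470522 / 21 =-117643.90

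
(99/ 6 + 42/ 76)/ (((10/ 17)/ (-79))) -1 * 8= -218326/ 95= -2298.17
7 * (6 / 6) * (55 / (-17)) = -385 / 17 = -22.65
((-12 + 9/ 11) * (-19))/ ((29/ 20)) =46740/ 319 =146.52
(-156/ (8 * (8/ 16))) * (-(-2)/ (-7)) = 78/ 7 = 11.14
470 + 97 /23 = 10907 /23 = 474.22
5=5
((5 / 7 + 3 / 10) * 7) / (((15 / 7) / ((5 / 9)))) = 497 / 270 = 1.84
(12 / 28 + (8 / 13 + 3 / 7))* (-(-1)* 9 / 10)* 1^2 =603 / 455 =1.33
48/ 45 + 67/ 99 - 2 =-127/ 495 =-0.26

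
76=76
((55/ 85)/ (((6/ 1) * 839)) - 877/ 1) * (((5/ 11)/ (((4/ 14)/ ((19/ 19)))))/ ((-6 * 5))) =525363265/ 11296296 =46.51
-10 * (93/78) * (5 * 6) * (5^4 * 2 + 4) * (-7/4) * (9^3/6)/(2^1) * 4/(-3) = -826558425/13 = -63581417.31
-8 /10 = -4 /5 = -0.80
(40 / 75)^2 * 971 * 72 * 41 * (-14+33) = 387281408 / 25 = 15491256.32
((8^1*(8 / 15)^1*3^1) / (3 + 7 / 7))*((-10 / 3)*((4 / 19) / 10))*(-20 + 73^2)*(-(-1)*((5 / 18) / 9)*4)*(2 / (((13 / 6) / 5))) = -13591040 / 20007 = -679.31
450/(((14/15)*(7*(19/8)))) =27000/931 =29.00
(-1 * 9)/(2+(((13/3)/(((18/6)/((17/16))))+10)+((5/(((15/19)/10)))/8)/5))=-1296/2177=-0.60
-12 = -12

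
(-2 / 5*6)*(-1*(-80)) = -192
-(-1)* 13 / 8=13 / 8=1.62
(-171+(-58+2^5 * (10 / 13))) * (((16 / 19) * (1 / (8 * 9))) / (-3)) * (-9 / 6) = -2657 / 2223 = -1.20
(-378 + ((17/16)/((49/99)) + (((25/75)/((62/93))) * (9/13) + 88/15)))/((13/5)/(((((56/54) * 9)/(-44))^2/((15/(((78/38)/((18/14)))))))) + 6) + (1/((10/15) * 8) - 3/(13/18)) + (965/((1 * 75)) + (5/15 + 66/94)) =12786219403/1380446964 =9.26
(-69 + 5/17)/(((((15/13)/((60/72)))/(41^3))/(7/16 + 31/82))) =-853468915/306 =-2789114.10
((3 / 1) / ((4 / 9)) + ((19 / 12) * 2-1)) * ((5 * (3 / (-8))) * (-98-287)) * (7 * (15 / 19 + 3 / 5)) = 9516045 / 152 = 62605.56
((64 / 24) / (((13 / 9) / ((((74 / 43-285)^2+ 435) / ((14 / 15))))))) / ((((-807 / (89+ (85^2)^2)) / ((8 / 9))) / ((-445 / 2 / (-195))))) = -10470169850.14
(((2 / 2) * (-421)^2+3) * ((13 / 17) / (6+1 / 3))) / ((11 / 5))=34562580 / 3553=9727.72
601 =601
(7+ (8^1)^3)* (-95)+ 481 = -48824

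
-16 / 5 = -3.20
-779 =-779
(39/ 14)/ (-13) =-3/ 14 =-0.21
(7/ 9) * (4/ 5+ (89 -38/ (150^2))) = 7071617/ 101250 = 69.84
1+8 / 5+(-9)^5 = -295232 / 5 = -59046.40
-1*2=-2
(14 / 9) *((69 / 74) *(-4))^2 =29624 / 1369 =21.64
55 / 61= 0.90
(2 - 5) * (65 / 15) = -13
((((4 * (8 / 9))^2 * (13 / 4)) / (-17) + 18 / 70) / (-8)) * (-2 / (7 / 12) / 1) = -104087 / 112455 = -0.93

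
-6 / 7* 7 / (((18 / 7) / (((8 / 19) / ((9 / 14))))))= -784 / 513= -1.53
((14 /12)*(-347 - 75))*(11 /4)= -16247 /12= -1353.92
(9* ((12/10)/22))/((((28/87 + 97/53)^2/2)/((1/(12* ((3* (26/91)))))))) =446487741/21662504380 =0.02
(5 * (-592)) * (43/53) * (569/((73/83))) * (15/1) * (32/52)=-721326307200/50297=-14341338.59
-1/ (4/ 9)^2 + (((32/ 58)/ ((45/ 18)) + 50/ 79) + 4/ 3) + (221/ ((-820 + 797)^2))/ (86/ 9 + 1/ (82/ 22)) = -20600826917/ 7271634000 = -2.83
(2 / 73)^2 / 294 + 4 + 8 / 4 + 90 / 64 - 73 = -1644278873 / 25067616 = -65.59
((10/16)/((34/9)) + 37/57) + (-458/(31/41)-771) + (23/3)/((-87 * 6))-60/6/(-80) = -1375.82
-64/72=-8/9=-0.89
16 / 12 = 4 / 3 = 1.33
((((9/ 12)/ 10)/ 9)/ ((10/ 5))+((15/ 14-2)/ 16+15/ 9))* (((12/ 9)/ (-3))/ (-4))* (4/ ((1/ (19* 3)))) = 102961/ 2520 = 40.86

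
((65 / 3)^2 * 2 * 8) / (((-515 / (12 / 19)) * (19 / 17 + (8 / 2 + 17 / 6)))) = -1838720 / 1587127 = -1.16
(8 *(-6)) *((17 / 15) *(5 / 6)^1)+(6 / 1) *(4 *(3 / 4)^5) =-15221 / 384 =-39.64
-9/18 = -1/2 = -0.50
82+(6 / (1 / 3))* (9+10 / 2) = 334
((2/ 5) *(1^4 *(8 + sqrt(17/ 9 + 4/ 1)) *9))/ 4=3 *sqrt(53)/ 10 + 36/ 5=9.38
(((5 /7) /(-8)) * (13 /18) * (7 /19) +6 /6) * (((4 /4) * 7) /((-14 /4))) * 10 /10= -2671 /1368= -1.95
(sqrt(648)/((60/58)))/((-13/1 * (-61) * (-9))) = -29 * sqrt(2)/11895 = -0.00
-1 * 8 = -8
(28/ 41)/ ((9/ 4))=112/ 369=0.30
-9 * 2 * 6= -108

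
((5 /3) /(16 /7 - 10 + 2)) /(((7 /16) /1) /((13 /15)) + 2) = -182 /1563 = -0.12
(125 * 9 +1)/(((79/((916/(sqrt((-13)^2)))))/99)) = 102110184/1027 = 99425.69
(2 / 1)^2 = 4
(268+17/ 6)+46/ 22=18013/ 66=272.92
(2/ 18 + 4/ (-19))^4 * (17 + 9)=2171546/ 855036081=0.00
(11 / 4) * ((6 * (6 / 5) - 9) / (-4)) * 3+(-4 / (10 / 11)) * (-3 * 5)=5577 / 80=69.71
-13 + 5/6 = -73/6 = -12.17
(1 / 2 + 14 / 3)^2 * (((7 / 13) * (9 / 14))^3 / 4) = 77841 / 281216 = 0.28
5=5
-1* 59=-59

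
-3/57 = -1/19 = -0.05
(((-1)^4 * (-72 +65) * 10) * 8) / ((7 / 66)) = -5280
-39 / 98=-0.40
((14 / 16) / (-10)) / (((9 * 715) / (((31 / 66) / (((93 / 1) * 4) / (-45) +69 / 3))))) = -217 / 500591520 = -0.00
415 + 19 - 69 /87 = 12563 /29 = 433.21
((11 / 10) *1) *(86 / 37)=473 / 185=2.56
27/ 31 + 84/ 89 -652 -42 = -1909739/ 2759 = -692.19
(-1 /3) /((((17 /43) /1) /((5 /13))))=-0.32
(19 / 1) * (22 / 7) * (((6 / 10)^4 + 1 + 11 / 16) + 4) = 12157739 / 35000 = 347.36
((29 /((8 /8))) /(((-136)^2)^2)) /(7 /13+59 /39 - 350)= -1131 /4642324357120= -0.00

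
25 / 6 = 4.17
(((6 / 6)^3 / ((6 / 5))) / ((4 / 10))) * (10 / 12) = 125 / 72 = 1.74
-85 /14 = -6.07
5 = 5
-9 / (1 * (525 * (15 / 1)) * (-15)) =1 / 13125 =0.00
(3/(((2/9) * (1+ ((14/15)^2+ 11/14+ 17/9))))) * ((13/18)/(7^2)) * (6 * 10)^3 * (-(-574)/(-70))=-863460000/11137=-77530.75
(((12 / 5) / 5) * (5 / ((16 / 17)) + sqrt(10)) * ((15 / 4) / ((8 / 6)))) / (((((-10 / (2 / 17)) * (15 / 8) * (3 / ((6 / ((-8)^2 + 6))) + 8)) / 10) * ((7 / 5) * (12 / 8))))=-3 / 602 - 24 * sqrt(10) / 25585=-0.01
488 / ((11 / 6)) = 2928 / 11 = 266.18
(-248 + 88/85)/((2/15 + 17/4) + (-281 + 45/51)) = 251904/281249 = 0.90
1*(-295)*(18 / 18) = -295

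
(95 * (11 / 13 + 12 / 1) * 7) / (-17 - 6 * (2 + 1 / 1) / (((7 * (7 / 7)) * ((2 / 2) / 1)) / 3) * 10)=-90.74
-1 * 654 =-654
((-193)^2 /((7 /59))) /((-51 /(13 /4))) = -28569983 /1428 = -20006.99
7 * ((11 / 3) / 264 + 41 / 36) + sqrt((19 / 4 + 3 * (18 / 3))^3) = 581 / 72 + 91 * sqrt(91) / 8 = 116.58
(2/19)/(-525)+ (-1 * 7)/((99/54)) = -418972/109725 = -3.82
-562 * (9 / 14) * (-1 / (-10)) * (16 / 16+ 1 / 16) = -42993 / 1120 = -38.39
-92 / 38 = -46 / 19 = -2.42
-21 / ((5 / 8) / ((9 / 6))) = -252 / 5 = -50.40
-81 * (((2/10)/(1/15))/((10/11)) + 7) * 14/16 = -58401/80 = -730.01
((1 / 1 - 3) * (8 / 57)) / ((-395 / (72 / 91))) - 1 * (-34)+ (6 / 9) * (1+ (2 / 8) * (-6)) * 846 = -169372456 / 682955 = -248.00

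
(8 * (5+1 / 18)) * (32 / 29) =11648 / 261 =44.63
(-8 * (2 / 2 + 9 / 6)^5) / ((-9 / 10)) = 15625 / 18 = 868.06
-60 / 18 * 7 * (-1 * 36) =840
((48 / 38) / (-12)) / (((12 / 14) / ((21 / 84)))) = -7 / 228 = -0.03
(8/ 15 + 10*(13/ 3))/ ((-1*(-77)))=94/ 165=0.57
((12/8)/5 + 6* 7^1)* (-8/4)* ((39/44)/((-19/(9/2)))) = 148473/8360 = 17.76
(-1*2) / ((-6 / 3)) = 1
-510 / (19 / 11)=-5610 / 19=-295.26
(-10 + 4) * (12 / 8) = -9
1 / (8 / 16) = 2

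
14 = 14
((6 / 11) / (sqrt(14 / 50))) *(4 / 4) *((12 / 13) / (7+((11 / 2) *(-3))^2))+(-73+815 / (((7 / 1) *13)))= -5828 / 91+1440 *sqrt(7) / 1118117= -64.04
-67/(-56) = 1.20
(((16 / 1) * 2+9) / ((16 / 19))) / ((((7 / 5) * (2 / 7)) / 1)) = 3895 / 32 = 121.72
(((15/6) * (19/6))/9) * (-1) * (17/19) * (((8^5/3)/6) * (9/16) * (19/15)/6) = -41344/243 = -170.14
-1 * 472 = -472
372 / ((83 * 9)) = 124 / 249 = 0.50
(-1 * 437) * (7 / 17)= -3059 / 17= -179.94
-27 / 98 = -0.28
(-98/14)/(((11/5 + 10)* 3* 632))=-35/115656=-0.00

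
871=871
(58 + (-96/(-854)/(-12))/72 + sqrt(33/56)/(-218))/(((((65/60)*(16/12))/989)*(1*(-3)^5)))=-440883343/2697786 + 989*sqrt(462)/2142504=-163.41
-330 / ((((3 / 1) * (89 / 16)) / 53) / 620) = -57833600 / 89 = -649815.73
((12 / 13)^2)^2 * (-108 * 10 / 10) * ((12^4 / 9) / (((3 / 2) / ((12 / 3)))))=-13759414272 / 28561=-481755.34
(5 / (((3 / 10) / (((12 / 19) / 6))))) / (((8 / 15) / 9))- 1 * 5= 24.61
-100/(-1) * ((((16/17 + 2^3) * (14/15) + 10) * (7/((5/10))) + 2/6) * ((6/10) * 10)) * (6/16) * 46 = 45248130/17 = 2661654.71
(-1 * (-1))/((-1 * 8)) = -1/8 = -0.12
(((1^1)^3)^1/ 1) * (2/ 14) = 1/ 7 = 0.14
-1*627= -627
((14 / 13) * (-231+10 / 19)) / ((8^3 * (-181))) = 30653 / 11444992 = 0.00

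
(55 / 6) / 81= 55 / 486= 0.11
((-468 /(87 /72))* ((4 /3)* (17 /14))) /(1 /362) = -46081152 /203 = -227000.75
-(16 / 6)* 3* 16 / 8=-16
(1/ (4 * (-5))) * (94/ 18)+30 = 5353/ 180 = 29.74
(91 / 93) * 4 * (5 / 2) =910 / 93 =9.78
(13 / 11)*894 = 11622 / 11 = 1056.55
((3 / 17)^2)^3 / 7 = 729 / 168962983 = 0.00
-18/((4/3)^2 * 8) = -81/64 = -1.27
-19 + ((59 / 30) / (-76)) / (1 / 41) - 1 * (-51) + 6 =84221 / 2280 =36.94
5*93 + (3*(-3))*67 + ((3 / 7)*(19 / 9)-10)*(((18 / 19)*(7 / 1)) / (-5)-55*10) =9728506 / 1995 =4876.44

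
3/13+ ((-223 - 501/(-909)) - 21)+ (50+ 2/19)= -14452756/74841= -193.11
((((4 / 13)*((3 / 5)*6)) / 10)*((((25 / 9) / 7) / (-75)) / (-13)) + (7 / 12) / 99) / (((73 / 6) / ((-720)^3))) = -173028648960 / 949949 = -182145.20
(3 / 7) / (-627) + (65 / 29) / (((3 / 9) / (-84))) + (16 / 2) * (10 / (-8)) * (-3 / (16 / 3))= -189802537 / 339416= -559.20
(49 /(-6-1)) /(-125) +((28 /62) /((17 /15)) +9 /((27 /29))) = 2000192 /197625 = 10.12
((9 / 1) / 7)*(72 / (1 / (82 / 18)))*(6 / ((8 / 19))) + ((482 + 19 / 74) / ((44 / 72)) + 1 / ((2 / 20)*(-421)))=6798.55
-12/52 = -3/13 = -0.23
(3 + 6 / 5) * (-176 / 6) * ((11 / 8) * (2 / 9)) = -1694 / 45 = -37.64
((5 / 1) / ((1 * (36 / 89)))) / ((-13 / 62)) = -13795 / 234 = -58.95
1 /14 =0.07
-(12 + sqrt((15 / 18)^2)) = -77 / 6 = -12.83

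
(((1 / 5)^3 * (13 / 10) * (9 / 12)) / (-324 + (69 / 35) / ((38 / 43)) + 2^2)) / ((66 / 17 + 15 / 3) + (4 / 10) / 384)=-0.00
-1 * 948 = -948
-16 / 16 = -1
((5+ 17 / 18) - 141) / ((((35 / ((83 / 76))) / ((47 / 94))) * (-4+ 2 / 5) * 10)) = 201773 / 3447360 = 0.06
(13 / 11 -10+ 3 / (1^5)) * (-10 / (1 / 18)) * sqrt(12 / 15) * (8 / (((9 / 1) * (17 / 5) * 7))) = 20480 * sqrt(5) / 1309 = 34.98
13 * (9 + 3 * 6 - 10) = 221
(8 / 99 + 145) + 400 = 53963 / 99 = 545.08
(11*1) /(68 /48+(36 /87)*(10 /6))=3828 /733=5.22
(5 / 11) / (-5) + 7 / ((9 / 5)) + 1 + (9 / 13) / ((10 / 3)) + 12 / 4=103033 / 12870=8.01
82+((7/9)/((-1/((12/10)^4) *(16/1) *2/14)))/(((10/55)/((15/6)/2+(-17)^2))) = -5222011/5000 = -1044.40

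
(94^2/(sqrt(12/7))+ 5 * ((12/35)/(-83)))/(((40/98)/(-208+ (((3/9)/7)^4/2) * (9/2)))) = 17978687/1708140 -39714919583 * sqrt(21)/52920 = -3439079.14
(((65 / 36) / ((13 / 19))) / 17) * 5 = 0.78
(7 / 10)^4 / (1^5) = 2401 / 10000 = 0.24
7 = 7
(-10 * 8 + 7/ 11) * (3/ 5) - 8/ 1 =-3059/ 55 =-55.62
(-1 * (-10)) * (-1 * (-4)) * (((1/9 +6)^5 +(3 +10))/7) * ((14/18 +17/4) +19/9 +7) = 2565624741080/3720087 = 689667.94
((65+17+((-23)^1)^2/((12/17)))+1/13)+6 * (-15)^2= 340313/156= 2181.49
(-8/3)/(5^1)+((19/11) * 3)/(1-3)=-1031/330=-3.12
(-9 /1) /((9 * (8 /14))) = -7 /4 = -1.75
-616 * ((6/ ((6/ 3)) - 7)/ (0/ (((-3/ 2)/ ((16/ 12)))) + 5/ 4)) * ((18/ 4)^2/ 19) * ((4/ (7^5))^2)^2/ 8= 912384/ 1082895042610448585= 0.00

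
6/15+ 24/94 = 154/235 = 0.66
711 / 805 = 0.88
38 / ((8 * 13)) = 19 / 52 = 0.37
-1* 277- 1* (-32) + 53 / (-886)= -217123 / 886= -245.06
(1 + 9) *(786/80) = 393/4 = 98.25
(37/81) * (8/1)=296/81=3.65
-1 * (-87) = 87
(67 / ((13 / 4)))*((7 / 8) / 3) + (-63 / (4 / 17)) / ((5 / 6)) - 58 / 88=-2710819 / 8580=-315.95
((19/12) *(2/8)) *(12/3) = 19/12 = 1.58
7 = 7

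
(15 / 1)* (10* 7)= 1050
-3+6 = 3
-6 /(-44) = 3 /22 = 0.14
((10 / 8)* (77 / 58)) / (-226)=-385 / 52432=-0.01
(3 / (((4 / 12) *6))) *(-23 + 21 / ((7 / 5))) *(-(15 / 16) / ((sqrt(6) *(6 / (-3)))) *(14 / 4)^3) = -5145 *sqrt(6) / 128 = -98.46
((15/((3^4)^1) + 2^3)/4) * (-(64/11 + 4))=-221/11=-20.09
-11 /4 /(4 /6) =-4.12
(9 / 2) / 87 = 3 / 58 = 0.05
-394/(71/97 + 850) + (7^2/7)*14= 8048840/82521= 97.54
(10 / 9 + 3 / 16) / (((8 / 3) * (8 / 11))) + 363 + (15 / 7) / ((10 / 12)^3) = 197499431 / 537600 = 367.37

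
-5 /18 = -0.28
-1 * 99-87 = -186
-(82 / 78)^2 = -1681 / 1521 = -1.11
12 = 12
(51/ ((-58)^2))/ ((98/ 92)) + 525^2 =22716462423/ 82418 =275625.01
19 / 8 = 2.38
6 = 6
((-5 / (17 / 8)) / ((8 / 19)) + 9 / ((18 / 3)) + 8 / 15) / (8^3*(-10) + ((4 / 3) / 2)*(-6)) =259 / 373320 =0.00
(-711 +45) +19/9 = -5975/9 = -663.89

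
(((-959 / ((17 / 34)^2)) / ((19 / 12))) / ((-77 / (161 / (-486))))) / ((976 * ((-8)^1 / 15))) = 110285 / 5507568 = 0.02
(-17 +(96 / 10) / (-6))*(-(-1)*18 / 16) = -837 / 40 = -20.92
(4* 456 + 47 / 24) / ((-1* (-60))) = 43823 / 1440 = 30.43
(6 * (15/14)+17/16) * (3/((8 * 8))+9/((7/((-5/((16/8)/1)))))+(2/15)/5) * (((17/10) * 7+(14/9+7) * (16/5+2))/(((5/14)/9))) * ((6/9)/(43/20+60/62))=-79596409069/11134080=-7148.90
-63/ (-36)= 7/ 4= 1.75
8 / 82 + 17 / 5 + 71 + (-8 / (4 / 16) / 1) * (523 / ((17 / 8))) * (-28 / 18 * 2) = 770853736 / 31365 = 24576.88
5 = 5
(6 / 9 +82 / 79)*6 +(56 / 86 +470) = 480.88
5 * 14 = 70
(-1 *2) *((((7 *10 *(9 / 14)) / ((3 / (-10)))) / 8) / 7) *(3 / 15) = 15 / 14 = 1.07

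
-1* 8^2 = -64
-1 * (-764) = 764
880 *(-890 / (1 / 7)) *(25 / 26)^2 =-856625000 / 169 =-5068786.98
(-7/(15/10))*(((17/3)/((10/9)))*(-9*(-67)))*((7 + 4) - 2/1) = -645813/5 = -129162.60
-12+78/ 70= -381/ 35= -10.89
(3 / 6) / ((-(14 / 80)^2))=-16.33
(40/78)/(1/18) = 9.23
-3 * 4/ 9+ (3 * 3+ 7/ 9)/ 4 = 1.11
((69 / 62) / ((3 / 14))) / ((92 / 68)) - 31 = -842 / 31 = -27.16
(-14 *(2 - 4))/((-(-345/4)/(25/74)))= 280/2553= 0.11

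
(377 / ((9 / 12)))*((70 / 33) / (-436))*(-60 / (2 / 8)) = 2111200 / 3597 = 586.93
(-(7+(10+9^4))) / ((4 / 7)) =-11511.50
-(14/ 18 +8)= -8.78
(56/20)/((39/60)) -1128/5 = -14384/65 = -221.29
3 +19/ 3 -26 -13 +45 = 46/ 3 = 15.33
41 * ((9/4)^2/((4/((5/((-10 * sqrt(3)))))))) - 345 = -345 - 1107 * sqrt(3)/128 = -359.98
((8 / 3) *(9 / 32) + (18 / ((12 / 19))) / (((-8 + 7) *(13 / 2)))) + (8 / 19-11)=-14.21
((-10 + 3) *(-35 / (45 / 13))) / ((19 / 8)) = 5096 / 171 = 29.80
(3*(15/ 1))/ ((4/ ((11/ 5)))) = 99/ 4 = 24.75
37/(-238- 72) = -37/310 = -0.12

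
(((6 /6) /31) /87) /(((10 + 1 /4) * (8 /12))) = 2 /36859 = 0.00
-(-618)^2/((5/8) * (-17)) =3055392/85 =35945.79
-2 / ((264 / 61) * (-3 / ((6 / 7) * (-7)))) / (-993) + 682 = 44696977 / 65538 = 682.00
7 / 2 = 3.50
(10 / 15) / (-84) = -1 / 126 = -0.01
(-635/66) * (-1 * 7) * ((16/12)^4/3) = 568960/8019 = 70.95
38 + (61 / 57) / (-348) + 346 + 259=12754487 / 19836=643.00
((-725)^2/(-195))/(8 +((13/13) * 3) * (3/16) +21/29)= -48778000/168051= -290.26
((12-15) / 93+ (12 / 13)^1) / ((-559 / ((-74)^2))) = -1965884 / 225277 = -8.73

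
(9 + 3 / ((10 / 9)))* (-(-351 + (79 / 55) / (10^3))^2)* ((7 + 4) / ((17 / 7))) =-305224899374501379 / 46750000000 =-6528874.85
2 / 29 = 0.07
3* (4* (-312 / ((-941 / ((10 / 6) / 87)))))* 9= 18720 / 27289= 0.69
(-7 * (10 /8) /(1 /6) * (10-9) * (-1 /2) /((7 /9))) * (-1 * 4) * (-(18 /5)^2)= 8748 /5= 1749.60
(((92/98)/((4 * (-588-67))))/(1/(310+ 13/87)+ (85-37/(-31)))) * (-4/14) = 19238879/16198632498545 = 0.00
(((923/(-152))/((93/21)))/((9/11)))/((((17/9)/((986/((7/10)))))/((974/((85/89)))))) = -12761782891/10013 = -1274521.41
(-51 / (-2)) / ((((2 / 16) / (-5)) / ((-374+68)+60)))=250920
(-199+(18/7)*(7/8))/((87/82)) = -32267/174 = -185.44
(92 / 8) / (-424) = -23 / 848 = -0.03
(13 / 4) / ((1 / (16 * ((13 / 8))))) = 169 / 2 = 84.50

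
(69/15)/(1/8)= 184/5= 36.80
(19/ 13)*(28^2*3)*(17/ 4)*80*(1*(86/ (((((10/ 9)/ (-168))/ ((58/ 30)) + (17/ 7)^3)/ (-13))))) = -467910623255040/ 5127947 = -91247164.46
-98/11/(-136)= 49/748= 0.07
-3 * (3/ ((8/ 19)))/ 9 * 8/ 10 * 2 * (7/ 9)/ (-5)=133/ 225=0.59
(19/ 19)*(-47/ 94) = -1/ 2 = -0.50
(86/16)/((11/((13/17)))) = 559/1496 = 0.37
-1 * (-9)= 9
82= 82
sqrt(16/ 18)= 2 *sqrt(2)/ 3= 0.94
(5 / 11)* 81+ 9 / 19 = 7794 / 209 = 37.29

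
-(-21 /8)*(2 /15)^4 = 0.00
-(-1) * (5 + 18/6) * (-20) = -160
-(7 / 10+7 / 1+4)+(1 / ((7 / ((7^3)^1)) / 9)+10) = 4393 / 10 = 439.30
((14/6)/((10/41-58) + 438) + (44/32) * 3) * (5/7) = 772853/261912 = 2.95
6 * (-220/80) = -33/2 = -16.50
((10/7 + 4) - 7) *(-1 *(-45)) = -495/7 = -70.71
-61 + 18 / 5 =-287 / 5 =-57.40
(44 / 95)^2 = 1936 / 9025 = 0.21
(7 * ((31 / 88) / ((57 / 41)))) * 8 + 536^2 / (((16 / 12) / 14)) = 1891422113 / 627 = 3016622.19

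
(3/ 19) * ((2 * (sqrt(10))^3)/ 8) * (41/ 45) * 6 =41 * sqrt(10)/ 19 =6.82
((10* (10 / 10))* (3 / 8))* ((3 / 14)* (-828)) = -9315 / 14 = -665.36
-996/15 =-332/5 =-66.40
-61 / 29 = -2.10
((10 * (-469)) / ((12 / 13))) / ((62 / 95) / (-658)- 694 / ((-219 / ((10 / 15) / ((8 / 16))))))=-208665099825 / 173487026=-1202.77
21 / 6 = 7 / 2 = 3.50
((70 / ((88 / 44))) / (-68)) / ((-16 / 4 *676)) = 0.00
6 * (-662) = -3972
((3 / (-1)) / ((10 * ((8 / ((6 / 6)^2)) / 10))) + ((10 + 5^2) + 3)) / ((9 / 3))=301 / 24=12.54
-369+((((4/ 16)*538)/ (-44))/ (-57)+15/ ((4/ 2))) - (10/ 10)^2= -1818031/ 5016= -362.45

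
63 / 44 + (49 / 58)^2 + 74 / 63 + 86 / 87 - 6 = -1.69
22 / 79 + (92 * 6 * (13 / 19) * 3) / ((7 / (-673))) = -1144576250 / 10507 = -108934.64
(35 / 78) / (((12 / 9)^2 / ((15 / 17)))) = 0.22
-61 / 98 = -0.62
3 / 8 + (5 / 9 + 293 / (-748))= 7255 / 13464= 0.54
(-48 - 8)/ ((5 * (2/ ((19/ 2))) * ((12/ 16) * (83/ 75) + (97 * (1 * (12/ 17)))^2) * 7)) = -219640/ 135513587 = -0.00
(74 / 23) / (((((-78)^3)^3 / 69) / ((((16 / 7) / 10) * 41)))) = -1517 / 77925254832603360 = -0.00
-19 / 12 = -1.58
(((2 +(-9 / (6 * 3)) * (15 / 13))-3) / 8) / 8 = -41 / 1664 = -0.02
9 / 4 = 2.25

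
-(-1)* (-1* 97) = -97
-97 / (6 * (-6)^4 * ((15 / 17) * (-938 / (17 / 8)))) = 0.00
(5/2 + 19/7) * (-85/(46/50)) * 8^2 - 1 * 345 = -5019545/161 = -31177.30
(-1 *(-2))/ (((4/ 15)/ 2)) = 15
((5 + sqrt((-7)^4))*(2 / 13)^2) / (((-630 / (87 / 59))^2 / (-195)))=-15138 / 11086985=-0.00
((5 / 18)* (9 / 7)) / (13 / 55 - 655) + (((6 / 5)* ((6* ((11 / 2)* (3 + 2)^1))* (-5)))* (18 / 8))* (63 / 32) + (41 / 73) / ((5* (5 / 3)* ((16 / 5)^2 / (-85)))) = -5165493904735 / 1177736448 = -4385.95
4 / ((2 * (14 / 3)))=3 / 7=0.43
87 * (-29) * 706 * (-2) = 3562476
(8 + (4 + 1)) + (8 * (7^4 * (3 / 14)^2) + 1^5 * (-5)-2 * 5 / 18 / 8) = 64075 / 72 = 889.93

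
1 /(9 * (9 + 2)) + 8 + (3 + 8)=19.01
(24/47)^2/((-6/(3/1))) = -288/2209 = -0.13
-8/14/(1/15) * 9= -540/7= -77.14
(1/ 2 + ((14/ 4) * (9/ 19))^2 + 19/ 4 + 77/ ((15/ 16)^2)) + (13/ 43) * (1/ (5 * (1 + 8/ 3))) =95.62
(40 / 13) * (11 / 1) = 440 / 13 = 33.85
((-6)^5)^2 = 60466176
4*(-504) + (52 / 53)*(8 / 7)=-747520 / 371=-2014.88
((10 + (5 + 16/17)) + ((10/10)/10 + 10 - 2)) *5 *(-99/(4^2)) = -404613/544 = -743.77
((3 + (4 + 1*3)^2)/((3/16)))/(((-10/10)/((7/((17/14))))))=-81536/51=-1598.75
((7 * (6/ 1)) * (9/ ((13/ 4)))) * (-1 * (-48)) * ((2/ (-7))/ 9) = -2304/ 13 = -177.23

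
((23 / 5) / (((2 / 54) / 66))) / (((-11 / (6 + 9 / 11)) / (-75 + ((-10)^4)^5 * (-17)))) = 95013000000000000004191750 / 11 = 8637545454545454545835614.00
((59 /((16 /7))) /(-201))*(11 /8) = -4543 /25728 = -0.18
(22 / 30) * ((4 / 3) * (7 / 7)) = 44 / 45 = 0.98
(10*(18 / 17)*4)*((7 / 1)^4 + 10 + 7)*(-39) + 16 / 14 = -475281944 / 119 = -3993965.92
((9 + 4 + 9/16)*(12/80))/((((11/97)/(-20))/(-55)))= 315735/16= 19733.44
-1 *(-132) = 132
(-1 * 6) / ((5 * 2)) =-3 / 5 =-0.60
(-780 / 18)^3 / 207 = -2197000 / 5589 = -393.09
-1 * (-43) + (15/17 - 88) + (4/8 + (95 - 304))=-8589/34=-252.62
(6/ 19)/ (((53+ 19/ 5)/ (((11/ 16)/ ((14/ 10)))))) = 825/ 302176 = 0.00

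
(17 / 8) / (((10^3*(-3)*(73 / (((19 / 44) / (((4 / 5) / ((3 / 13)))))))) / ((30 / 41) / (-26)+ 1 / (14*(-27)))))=2003569 / 53841589401600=0.00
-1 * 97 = -97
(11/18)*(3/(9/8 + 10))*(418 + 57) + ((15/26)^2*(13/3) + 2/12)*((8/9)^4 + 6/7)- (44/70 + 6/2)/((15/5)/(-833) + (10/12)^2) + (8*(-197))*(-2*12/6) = 210683226712484633/33025511863890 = 6379.41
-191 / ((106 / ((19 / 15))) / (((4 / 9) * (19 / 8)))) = -68951 / 28620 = -2.41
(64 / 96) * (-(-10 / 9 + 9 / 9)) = 2 / 27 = 0.07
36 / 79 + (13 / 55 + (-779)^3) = -2054008105948 / 4345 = -472729138.31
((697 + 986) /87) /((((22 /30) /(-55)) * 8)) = -42075 /232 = -181.36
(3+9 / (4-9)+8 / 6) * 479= 18202 / 15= 1213.47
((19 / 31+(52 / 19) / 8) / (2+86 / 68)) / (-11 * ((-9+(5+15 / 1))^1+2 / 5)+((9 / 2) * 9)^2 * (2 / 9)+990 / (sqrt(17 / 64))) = -287916250 / 14953516414471+561000000 * sqrt(17) / 14953516414471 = 0.00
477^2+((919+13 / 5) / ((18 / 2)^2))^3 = 20867797853 / 91125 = 229001.90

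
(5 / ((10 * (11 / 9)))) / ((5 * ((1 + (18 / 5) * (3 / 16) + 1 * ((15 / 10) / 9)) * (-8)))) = -27 / 4862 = -0.01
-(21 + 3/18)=-21.17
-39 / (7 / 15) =-585 / 7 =-83.57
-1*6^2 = -36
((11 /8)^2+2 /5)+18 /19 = 19687 /6080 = 3.24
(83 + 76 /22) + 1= 962 /11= 87.45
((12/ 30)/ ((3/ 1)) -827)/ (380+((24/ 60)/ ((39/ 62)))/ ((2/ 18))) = -161239/ 75216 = -2.14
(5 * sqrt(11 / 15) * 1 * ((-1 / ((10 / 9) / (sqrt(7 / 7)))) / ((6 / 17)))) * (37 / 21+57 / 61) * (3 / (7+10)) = -1727 * sqrt(165) / 4270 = -5.20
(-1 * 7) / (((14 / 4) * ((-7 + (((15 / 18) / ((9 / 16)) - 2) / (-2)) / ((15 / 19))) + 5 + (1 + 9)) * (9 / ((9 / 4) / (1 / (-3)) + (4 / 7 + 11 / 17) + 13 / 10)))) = 90639 / 802774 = 0.11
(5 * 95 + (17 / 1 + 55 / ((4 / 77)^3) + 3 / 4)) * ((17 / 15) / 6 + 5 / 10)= 270613.33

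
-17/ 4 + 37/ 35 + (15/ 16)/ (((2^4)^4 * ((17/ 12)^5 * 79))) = -12835688894121/ 4020126315520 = -3.19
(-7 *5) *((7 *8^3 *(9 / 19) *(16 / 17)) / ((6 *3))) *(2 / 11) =-2007040 / 3553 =-564.89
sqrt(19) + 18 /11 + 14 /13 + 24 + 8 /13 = sqrt(19) + 3908 /143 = 31.69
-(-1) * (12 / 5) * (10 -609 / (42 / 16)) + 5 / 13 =-34607 / 65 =-532.42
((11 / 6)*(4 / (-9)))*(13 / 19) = -0.56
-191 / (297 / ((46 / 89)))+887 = 23437285 / 26433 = 886.67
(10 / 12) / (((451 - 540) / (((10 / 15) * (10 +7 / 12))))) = -635 / 9612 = -0.07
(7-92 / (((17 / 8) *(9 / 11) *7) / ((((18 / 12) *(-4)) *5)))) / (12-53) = -83459 / 14637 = -5.70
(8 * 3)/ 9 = 8/ 3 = 2.67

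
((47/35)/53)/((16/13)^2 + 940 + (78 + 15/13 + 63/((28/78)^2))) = 31772/1892959925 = 0.00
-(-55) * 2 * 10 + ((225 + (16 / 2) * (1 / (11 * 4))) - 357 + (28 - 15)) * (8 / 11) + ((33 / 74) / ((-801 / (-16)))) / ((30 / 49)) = 18174262016 / 17930385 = 1013.60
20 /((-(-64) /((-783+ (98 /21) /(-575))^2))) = 1824360774721 /9522000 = 191594.28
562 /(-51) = -562 /51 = -11.02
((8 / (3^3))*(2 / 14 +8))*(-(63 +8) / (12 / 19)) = -51262 / 189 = -271.23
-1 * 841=-841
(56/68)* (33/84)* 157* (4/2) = 1727/17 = 101.59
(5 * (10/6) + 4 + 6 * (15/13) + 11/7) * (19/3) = 108034/819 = 131.91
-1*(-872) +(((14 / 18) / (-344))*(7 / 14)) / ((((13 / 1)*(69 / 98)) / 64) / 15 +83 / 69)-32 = 284283336400 / 338432919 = 840.00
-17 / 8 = -2.12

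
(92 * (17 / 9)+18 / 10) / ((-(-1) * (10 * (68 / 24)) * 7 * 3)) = 7901 / 26775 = 0.30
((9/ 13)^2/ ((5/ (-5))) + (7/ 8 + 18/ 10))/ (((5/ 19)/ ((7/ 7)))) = 282017/ 33800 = 8.34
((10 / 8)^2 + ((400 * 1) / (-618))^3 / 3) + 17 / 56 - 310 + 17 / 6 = -3027407766449 / 9913219344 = -305.39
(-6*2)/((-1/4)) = 48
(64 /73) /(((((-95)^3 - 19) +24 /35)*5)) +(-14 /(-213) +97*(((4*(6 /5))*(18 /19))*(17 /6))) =3077897034960134 /2462644374485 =1249.83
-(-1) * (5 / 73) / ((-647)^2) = 5 / 30558457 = 0.00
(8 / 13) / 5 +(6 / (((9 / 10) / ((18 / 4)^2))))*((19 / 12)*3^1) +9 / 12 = 41738 / 65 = 642.12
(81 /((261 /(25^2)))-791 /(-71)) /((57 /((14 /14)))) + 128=15444778 /117363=131.60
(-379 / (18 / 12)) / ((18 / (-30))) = 3790 / 9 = 421.11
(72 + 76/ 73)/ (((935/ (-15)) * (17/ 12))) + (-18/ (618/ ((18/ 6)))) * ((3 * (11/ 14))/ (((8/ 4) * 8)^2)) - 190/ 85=-262421558779/ 85667997184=-3.06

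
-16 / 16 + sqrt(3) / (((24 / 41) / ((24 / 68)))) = -1 + 41 *sqrt(3) / 68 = 0.04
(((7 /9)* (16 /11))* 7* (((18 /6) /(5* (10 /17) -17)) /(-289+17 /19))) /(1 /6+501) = 2128 /181824269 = 0.00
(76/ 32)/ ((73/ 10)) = 95/ 292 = 0.33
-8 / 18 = -0.44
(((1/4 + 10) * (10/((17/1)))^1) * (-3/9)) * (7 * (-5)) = 7175/102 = 70.34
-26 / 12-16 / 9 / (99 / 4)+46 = 43.76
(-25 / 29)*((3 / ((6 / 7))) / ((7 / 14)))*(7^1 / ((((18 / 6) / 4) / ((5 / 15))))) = -4900 / 261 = -18.77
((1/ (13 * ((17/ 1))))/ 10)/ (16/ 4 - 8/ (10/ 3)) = 1/ 3536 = 0.00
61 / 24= 2.54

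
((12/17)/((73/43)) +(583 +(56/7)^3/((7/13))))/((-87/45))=-199923435/251923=-793.59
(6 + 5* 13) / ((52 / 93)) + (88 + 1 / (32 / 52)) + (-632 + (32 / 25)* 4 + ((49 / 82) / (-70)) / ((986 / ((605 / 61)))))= -328812484321 / 801445450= -410.27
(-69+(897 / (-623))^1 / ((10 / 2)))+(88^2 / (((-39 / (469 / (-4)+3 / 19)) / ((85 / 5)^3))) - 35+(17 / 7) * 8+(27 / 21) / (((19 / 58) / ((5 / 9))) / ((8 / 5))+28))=495801565465149727 / 4340433435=114228584.06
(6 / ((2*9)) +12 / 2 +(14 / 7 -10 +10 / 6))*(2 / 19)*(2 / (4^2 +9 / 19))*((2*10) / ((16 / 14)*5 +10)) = 0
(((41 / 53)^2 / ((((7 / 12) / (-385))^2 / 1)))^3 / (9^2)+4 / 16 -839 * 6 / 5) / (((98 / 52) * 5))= 1260245289027100021959457313 / 54302684766050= 23207789715307.12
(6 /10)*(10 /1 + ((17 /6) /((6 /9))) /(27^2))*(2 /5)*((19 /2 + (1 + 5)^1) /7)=904487 /170100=5.32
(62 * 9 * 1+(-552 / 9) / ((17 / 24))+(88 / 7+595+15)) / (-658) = -65092 / 39151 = -1.66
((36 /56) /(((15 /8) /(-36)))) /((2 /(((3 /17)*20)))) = -2592 /119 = -21.78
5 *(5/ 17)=25/ 17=1.47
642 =642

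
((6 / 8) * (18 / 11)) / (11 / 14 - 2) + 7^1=5.99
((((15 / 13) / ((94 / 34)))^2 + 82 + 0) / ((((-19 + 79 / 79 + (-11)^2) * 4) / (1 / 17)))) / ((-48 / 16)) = -30677347 / 7844220852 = -0.00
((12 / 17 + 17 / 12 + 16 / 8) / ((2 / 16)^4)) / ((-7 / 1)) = -861184 / 357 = -2412.28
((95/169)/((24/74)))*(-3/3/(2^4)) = -3515/32448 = -0.11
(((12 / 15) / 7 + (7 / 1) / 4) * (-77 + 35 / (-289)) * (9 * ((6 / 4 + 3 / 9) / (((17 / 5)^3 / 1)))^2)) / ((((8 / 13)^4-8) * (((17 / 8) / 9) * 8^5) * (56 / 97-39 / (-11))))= 5386532863425553125 / 479470146658477304938496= 0.00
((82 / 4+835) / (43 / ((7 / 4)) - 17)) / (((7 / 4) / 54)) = 184788 / 53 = 3486.57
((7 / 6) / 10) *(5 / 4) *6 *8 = 7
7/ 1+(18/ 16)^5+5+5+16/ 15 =9765863/ 491520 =19.87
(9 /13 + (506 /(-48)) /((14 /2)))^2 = 3157729 /4769856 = 0.66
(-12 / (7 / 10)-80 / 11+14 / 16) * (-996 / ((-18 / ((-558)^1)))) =111933219 / 154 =726839.08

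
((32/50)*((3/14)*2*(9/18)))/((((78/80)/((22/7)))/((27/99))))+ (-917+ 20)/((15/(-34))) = 6476126/3185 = 2033.32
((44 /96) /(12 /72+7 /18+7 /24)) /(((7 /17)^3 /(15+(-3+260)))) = 2107.68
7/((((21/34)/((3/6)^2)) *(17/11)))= 11/6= 1.83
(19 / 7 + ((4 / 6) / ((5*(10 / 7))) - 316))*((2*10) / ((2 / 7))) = -328852 / 15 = -21923.47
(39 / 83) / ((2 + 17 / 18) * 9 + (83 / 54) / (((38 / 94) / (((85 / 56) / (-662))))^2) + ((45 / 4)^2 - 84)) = 1044858792466944 / 153572584549743265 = 0.01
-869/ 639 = -1.36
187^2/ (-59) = -34969/ 59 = -592.69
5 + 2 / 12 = 31 / 6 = 5.17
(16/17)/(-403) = -0.00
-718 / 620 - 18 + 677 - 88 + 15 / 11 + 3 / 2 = 976463 / 1705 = 572.71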